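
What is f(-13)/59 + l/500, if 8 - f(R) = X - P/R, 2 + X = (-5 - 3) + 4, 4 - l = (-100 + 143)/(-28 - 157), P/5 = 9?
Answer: 13273061/70947500 ≈ 0.18708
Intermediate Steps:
P = 45 (P = 5*9 = 45)
l = 783/185 (l = 4 - (-100 + 143)/(-28 - 157) = 4 - 43/(-185) = 4 - 43*(-1)/185 = 4 - 1*(-43/185) = 4 + 43/185 = 783/185 ≈ 4.2324)
X = -6 (X = -2 + ((-5 - 3) + 4) = -2 + (-8 + 4) = -2 - 4 = -6)
f(R) = 14 + 45/R (f(R) = 8 - (-6 - 45/R) = 8 + (6 + 45/R) = 14 + 45/R)
f(-13)/59 + l/500 = (14 + 45/(-13))/59 + (783/185)/500 = (14 + 45*(-1/13))*(1/59) + (783/185)*(1/500) = (14 - 45/13)*(1/59) + 783/92500 = (137/13)*(1/59) + 783/92500 = 137/767 + 783/92500 = 13273061/70947500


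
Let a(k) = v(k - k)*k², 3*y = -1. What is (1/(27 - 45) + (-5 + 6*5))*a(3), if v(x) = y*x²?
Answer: 0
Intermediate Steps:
y = -⅓ (y = (⅓)*(-1) = -⅓ ≈ -0.33333)
v(x) = -x²/3
a(k) = 0 (a(k) = (-(k - k)²/3)*k² = (-⅓*0²)*k² = (-⅓*0)*k² = 0*k² = 0)
(1/(27 - 45) + (-5 + 6*5))*a(3) = (1/(27 - 45) + (-5 + 6*5))*0 = (1/(-18) + (-5 + 30))*0 = (-1/18 + 25)*0 = (449/18)*0 = 0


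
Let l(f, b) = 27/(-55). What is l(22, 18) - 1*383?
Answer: -21092/55 ≈ -383.49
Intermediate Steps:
l(f, b) = -27/55 (l(f, b) = 27*(-1/55) = -27/55)
l(22, 18) - 1*383 = -27/55 - 1*383 = -27/55 - 383 = -21092/55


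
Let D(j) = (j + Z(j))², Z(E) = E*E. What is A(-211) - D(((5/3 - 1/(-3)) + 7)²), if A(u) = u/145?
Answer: -6396843991/145 ≈ -4.4116e+7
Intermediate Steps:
A(u) = u/145 (A(u) = u*(1/145) = u/145)
Z(E) = E²
D(j) = (j + j²)²
A(-211) - D(((5/3 - 1/(-3)) + 7)²) = (1/145)*(-211) - (((5/3 - 1/(-3)) + 7)²)²*(1 + ((5/3 - 1/(-3)) + 7)²)² = -211/145 - (((5*(⅓) - 1*(-⅓)) + 7)²)²*(1 + ((5*(⅓) - 1*(-⅓)) + 7)²)² = -211/145 - (((5/3 + ⅓) + 7)²)²*(1 + ((5/3 + ⅓) + 7)²)² = -211/145 - ((2 + 7)²)²*(1 + (2 + 7)²)² = -211/145 - (9²)²*(1 + 9²)² = -211/145 - 81²*(1 + 81)² = -211/145 - 6561*82² = -211/145 - 6561*6724 = -211/145 - 1*44116164 = -211/145 - 44116164 = -6396843991/145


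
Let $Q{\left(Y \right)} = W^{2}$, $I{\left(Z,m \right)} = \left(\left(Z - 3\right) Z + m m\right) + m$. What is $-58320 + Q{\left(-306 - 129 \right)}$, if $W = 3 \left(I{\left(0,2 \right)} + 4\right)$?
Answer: $-57420$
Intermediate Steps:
$I{\left(Z,m \right)} = m + m^{2} + Z \left(-3 + Z\right)$ ($I{\left(Z,m \right)} = \left(\left(-3 + Z\right) Z + m^{2}\right) + m = \left(Z \left(-3 + Z\right) + m^{2}\right) + m = \left(m^{2} + Z \left(-3 + Z\right)\right) + m = m + m^{2} + Z \left(-3 + Z\right)$)
$W = 30$ ($W = 3 \left(\left(2 + 0^{2} + 2^{2} - 0\right) + 4\right) = 3 \left(\left(2 + 0 + 4 + 0\right) + 4\right) = 3 \left(6 + 4\right) = 3 \cdot 10 = 30$)
$Q{\left(Y \right)} = 900$ ($Q{\left(Y \right)} = 30^{2} = 900$)
$-58320 + Q{\left(-306 - 129 \right)} = -58320 + 900 = -57420$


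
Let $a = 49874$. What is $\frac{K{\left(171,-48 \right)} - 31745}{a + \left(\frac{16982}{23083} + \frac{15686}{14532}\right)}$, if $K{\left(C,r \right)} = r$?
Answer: $- \frac{5332356232854}{8365225475353} \approx -0.63744$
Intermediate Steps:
$\frac{K{\left(171,-48 \right)} - 31745}{a + \left(\frac{16982}{23083} + \frac{15686}{14532}\right)} = \frac{-48 - 31745}{49874 + \left(\frac{16982}{23083} + \frac{15686}{14532}\right)} = - \frac{31793}{49874 + \left(16982 \cdot \frac{1}{23083} + 15686 \cdot \frac{1}{14532}\right)} = - \frac{31793}{49874 + \left(\frac{16982}{23083} + \frac{7843}{7266}\right)} = - \frac{31793}{49874 + \frac{304431181}{167721078}} = - \frac{31793}{\frac{8365225475353}{167721078}} = \left(-31793\right) \frac{167721078}{8365225475353} = - \frac{5332356232854}{8365225475353}$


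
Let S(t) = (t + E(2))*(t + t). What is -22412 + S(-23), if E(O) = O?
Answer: -21446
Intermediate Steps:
S(t) = 2*t*(2 + t) (S(t) = (t + 2)*(t + t) = (2 + t)*(2*t) = 2*t*(2 + t))
-22412 + S(-23) = -22412 + 2*(-23)*(2 - 23) = -22412 + 2*(-23)*(-21) = -22412 + 966 = -21446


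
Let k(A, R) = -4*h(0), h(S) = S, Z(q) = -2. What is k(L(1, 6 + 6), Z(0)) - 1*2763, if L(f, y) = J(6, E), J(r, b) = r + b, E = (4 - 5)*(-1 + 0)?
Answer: -2763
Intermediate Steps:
E = 1 (E = -1*(-1) = 1)
J(r, b) = b + r
L(f, y) = 7 (L(f, y) = 1 + 6 = 7)
k(A, R) = 0 (k(A, R) = -4*0 = 0)
k(L(1, 6 + 6), Z(0)) - 1*2763 = 0 - 1*2763 = 0 - 2763 = -2763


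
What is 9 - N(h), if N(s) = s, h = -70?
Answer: 79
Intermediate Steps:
9 - N(h) = 9 - 1*(-70) = 9 + 70 = 79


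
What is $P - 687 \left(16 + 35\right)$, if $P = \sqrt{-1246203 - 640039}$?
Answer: $-35037 + i \sqrt{1886242} \approx -35037.0 + 1373.4 i$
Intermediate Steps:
$P = i \sqrt{1886242}$ ($P = \sqrt{-1886242} = i \sqrt{1886242} \approx 1373.4 i$)
$P - 687 \left(16 + 35\right) = i \sqrt{1886242} - 687 \left(16 + 35\right) = i \sqrt{1886242} - 35037 = -35037 + i \sqrt{1886242}$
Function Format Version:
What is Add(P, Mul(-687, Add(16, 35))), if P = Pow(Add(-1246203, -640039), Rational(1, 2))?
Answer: Add(-35037, Mul(I, Pow(1886242, Rational(1, 2)))) ≈ Add(-35037., Mul(1373.4, I))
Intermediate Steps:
P = Mul(I, Pow(1886242, Rational(1, 2))) (P = Pow(-1886242, Rational(1, 2)) = Mul(I, Pow(1886242, Rational(1, 2))) ≈ Mul(1373.4, I))
Add(P, Mul(-687, Add(16, 35))) = Add(Mul(I, Pow(1886242, Rational(1, 2))), Mul(-687, Add(16, 35))) = Add(Mul(I, Pow(1886242, Rational(1, 2))), Mul(-687, 51)) = Add(Mul(I, Pow(1886242, Rational(1, 2))), -35037) = Add(-35037, Mul(I, Pow(1886242, Rational(1, 2))))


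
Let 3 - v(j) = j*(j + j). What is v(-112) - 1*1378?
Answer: -26463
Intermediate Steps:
v(j) = 3 - 2*j**2 (v(j) = 3 - j*(j + j) = 3 - j*2*j = 3 - 2*j**2)
v(-112) - 1*1378 = (3 - 2*(-112)**2) - 1*1378 = (3 - 2*12544) - 1378 = (3 - 25088) - 1378 = -25085 - 1378 = -26463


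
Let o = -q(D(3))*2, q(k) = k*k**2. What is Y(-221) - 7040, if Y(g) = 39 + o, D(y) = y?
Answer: -7055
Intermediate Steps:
q(k) = k**3
o = -54 (o = -1*3**3*2 = -1*27*2 = -27*2 = -54)
Y(g) = -15 (Y(g) = 39 - 54 = -15)
Y(-221) - 7040 = -15 - 7040 = -7055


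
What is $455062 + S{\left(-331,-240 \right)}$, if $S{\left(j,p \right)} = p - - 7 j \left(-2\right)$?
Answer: $459456$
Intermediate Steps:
$S{\left(j,p \right)} = p - 14 j$
$455062 + S{\left(-331,-240 \right)} = 455062 - -4394 = 455062 + \left(-240 + 4634\right) = 455062 + 4394 = 459456$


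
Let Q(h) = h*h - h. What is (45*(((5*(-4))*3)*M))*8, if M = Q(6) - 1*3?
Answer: -583200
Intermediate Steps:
Q(h) = h² - h
M = 27 (M = 6*(-1 + 6) - 1*3 = 6*5 - 3 = 30 - 3 = 27)
(45*(((5*(-4))*3)*M))*8 = (45*(((5*(-4))*3)*27))*8 = (45*(-20*3*27))*8 = (45*(-60*27))*8 = (45*(-1620))*8 = -72900*8 = -583200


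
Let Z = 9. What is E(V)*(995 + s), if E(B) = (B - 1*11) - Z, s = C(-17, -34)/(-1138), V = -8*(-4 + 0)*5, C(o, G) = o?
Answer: 79262890/569 ≈ 1.3930e+5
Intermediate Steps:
V = 160 (V = -(-32)*5 = -8*(-20) = 160)
s = 17/1138 (s = -17/(-1138) = -17*(-1/1138) = 17/1138 ≈ 0.014938)
E(B) = -20 + B (E(B) = (B - 1*11) - 1*9 = (B - 11) - 9 = (-11 + B) - 9 = -20 + B)
E(V)*(995 + s) = (-20 + 160)*(995 + 17/1138) = 140*(1132327/1138) = 79262890/569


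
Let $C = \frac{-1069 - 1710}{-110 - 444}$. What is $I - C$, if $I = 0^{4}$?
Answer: $- \frac{2779}{554} \approx -5.0162$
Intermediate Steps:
$I = 0$
$C = \frac{2779}{554}$ ($C = \frac{-1069 - 1710}{-554} = \left(-2779\right) \left(- \frac{1}{554}\right) = \frac{2779}{554} \approx 5.0162$)
$I - C = 0 - \frac{2779}{554} = - \frac{2779}{554}$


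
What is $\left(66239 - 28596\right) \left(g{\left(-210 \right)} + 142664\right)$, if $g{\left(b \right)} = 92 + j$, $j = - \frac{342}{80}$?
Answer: $\frac{214944127367}{40} \approx 5.3736 \cdot 10^{9}$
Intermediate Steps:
$j = - \frac{171}{40}$ ($j = \left(-342\right) \frac{1}{80} = - \frac{171}{40} \approx -4.275$)
$g{\left(b \right)} = \frac{3509}{40}$ ($g{\left(b \right)} = 92 - \frac{171}{40} = \frac{3509}{40}$)
$\left(66239 - 28596\right) \left(g{\left(-210 \right)} + 142664\right) = \left(66239 - 28596\right) \left(\frac{3509}{40} + 142664\right) = 37643 \cdot \frac{5710069}{40} = \frac{214944127367}{40}$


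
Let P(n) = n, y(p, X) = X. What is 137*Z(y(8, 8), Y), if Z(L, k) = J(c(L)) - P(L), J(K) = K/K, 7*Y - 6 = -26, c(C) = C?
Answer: -959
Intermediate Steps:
Y = -20/7 (Y = 6/7 + (⅐)*(-26) = 6/7 - 26/7 = -20/7 ≈ -2.8571)
J(K) = 1
Z(L, k) = 1 - L
137*Z(y(8, 8), Y) = 137*(1 - 1*8) = 137*(1 - 8) = 137*(-7) = -959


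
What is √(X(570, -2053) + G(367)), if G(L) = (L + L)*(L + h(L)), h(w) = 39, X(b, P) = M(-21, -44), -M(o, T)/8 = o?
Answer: 2*√74543 ≈ 546.05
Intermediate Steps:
M(o, T) = -8*o
X(b, P) = 168 (X(b, P) = -8*(-21) = 168)
G(L) = 2*L*(39 + L) (G(L) = (L + L)*(L + 39) = (2*L)*(39 + L) = 2*L*(39 + L))
√(X(570, -2053) + G(367)) = √(168 + 2*367*(39 + 367)) = √(168 + 2*367*406) = √(168 + 298004) = √298172 = 2*√74543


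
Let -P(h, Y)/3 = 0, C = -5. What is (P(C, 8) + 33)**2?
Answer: 1089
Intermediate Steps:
P(h, Y) = 0 (P(h, Y) = -3*0 = 0)
(P(C, 8) + 33)**2 = (0 + 33)**2 = 33**2 = 1089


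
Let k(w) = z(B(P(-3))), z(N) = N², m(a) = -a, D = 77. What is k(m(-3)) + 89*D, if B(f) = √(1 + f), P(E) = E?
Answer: 6851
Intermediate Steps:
k(w) = -2 (k(w) = (√(1 - 3))² = (√(-2))² = (I*√2)² = -2)
k(m(-3)) + 89*D = -2 + 89*77 = -2 + 6853 = 6851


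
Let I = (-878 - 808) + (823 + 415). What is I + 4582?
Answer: 4134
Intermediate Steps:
I = -448 (I = -1686 + 1238 = -448)
I + 4582 = -448 + 4582 = 4134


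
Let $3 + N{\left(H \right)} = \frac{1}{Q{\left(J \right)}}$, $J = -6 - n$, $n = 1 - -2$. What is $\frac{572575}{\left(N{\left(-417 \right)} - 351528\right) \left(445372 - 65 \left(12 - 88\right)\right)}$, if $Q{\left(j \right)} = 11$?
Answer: $- \frac{1259665}{348256890816} \approx -3.6171 \cdot 10^{-6}$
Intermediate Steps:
$n = 3$ ($n = 1 + 2 = 3$)
$J = -9$ ($J = -6 - 3 = -9$)
$N{\left(H \right)} = - \frac{32}{11}$ ($N{\left(H \right)} = -3 + \frac{1}{11} = - \frac{32}{11}$)
$\frac{572575}{\left(N{\left(-417 \right)} - 351528\right) \left(445372 - 65 \left(12 - 88\right)\right)} = \frac{572575}{\left(- \frac{32}{11} - 351528\right) \left(445372 - 65 \left(12 - 88\right)\right)} = \frac{572575}{\left(- \frac{3866840}{11}\right) \left(445372 - -4940\right)} = \frac{572575}{\left(- \frac{3866840}{11}\right) \left(445372 + 4940\right)} = \frac{572575}{\left(- \frac{3866840}{11}\right) 450312} = \frac{572575}{- \frac{1741284454080}{11}} = 572575 \left(- \frac{11}{1741284454080}\right) = - \frac{1259665}{348256890816}$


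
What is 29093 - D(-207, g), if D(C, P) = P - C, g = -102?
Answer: 28988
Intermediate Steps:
29093 - D(-207, g) = 29093 - (-102 - 1*(-207)) = 29093 - (-102 + 207) = 29093 - 1*105 = 29093 - 105 = 28988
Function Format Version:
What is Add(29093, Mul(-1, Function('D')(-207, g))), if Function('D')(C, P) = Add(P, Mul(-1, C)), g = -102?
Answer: 28988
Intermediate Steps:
Add(29093, Mul(-1, Function('D')(-207, g))) = Add(29093, Mul(-1, Add(-102, Mul(-1, -207)))) = Add(29093, Mul(-1, Add(-102, 207))) = Add(29093, Mul(-1, 105)) = Add(29093, -105) = 28988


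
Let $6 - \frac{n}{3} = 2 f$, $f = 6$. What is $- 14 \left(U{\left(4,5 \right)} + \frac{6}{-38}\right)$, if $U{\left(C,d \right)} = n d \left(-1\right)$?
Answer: $- \frac{23898}{19} \approx -1257.8$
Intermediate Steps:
$n = -18$ ($n = 18 - 3 \cdot 2 \cdot 6 = 18 - 36 = -18$)
$U{\left(C,d \right)} = 18 d$ ($U{\left(C,d \right)} = - 18 d \left(-1\right) = 18 d$)
$- 14 \left(U{\left(4,5 \right)} + \frac{6}{-38}\right) = - 14 \left(18 \cdot 5 + \frac{6}{-38}\right) = - 14 \left(90 + 6 \left(- \frac{1}{38}\right)\right) = - 14 \left(90 - \frac{3}{19}\right) = \left(-14\right) \frac{1707}{19} = - \frac{23898}{19}$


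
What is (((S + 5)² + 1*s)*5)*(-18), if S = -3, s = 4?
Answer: -720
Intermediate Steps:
(((S + 5)² + 1*s)*5)*(-18) = (((-3 + 5)² + 1*4)*5)*(-18) = ((2² + 4)*5)*(-18) = ((4 + 4)*5)*(-18) = (8*5)*(-18) = 40*(-18) = -720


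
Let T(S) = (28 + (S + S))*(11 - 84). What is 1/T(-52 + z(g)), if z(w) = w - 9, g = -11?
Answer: 1/8468 ≈ 0.00011809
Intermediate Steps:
z(w) = -9 + w
T(S) = -2044 - 146*S (T(S) = (28 + 2*S)*(-73) = -2044 - 146*S)
1/T(-52 + z(g)) = 1/(-2044 - 146*(-52 + (-9 - 11))) = 1/(-2044 - 146*(-52 - 20)) = 1/(-2044 - 146*(-72)) = 1/(-2044 + 10512) = 1/8468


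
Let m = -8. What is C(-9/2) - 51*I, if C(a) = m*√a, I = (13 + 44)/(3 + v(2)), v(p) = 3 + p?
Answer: -2907/8 - 12*I*√2 ≈ -363.38 - 16.971*I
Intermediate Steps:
I = 57/8 (I = (13 + 44)/(3 + (3 + 2)) = 57/(3 + 5) = 57/8 ≈ 7.1250)
C(a) = -8*√a
C(-9/2) - 51*I = -8*3*I*√2/2 - 51*57/8 = -8*3*I*√2/2 - 2907/8 = -12*I*√2 - 2907/8 = -2907/8 - 12*I*√2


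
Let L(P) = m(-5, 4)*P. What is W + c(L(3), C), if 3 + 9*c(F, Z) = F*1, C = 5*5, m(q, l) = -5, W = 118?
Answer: 116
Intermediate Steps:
C = 25
L(P) = -5*P
c(F, Z) = -⅓ + F/9 (c(F, Z) = -⅓ + (F*1)/9 = -⅓ + F/9)
W + c(L(3), C) = 118 + (-⅓ + (-5*3)/9) = 118 + (-⅓ + (⅑)*(-15)) = 118 + (-⅓ - 5/3) = 118 - 2 = 116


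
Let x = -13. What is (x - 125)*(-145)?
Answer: 20010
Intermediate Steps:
(x - 125)*(-145) = (-13 - 125)*(-145) = -138*(-145) = 20010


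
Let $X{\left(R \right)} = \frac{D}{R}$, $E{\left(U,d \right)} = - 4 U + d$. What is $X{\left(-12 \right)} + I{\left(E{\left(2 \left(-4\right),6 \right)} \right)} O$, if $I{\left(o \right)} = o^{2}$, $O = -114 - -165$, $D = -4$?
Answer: $\frac{220933}{3} \approx 73644.0$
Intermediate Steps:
$O = 51$ ($O = -114 + 165 = 51$)
$E{\left(U,d \right)} = d - 4 U$
$X{\left(R \right)} = - \frac{4}{R}$
$X{\left(-12 \right)} + I{\left(E{\left(2 \left(-4\right),6 \right)} \right)} O = - \frac{4}{-12} + \left(6 - 4 \cdot 2 \left(-4\right)\right)^{2} \cdot 51 = \left(-4\right) \left(- \frac{1}{12}\right) + \left(6 - -32\right)^{2} \cdot 51 = \frac{1}{3} + \left(6 + 32\right)^{2} \cdot 51 = \frac{1}{3} + 38^{2} \cdot 51 = \frac{1}{3} + 1444 \cdot 51 = \frac{1}{3} + 73644 = \frac{220933}{3}$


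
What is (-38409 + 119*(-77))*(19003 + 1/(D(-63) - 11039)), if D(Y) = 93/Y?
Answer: -104797441752794/115925 ≈ -9.0401e+8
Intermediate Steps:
(-38409 + 119*(-77))*(19003 + 1/(D(-63) - 11039)) = (-38409 + 119*(-77))*(19003 + 1/(93/(-63) - 11039)) = (-38409 - 9163)*(19003 + 1/(93*(-1/63) - 11039)) = -47572*(19003 + 1/(-31/21 - 11039)) = -47572*(19003 + 1/(-231850/21)) = -47572*(19003 - 21/231850) = -47572*4405845529/231850 = -104797441752794/115925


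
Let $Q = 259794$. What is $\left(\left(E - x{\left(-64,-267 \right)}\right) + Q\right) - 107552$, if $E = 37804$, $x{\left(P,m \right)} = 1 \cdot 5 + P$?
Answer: $190105$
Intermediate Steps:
$x{\left(P,m \right)} = 5 + P$
$\left(\left(E - x{\left(-64,-267 \right)}\right) + Q\right) - 107552 = \left(\left(37804 - \left(5 - 64\right)\right) + 259794\right) - 107552 = \left(\left(37804 - -59\right) + 259794\right) - 107552 = \left(\left(37804 + 59\right) + 259794\right) - 107552 = \left(37863 + 259794\right) - 107552 = 297657 - 107552 = 190105$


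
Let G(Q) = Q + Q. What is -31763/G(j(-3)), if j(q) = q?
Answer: 31763/6 ≈ 5293.8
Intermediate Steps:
G(Q) = 2*Q
-31763/G(j(-3)) = -31763/(2*(-3)) = -31763/(-6) = -31763*(-⅙) = 31763/6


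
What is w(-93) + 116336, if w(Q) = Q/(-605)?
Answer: 70383373/605 ≈ 1.1634e+5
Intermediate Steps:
w(Q) = -Q/605 (w(Q) = Q*(-1/605) = -Q/605)
w(-93) + 116336 = -1/605*(-93) + 116336 = 93/605 + 116336 = 70383373/605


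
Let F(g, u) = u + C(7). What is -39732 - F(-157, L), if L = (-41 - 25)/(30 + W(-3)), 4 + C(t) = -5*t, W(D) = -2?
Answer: -555669/14 ≈ -39691.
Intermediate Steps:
C(t) = -4 - 5*t
L = -33/14 (L = (-41 - 25)/(30 - 2) = -66/28 = -66*1/28 = -33/14 ≈ -2.3571)
F(g, u) = -39 + u (F(g, u) = u + (-4 - 5*7) = u + (-4 - 35) = u - 39 = -39 + u)
-39732 - F(-157, L) = -39732 - (-39 - 33/14) = -39732 - 1*(-579/14) = -39732 + 579/14 = -555669/14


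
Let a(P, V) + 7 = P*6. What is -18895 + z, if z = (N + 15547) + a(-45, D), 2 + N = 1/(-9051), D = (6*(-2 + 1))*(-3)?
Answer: -32827978/9051 ≈ -3627.0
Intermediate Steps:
D = 18 (D = (6*(-1))*(-3) = -6*(-3) = 18)
a(P, V) = -7 + 6*P (a(P, V) = -7 + P*6 = -7 + 6*P)
N = -18103/9051 (N = -2 + 1/(-9051) = -2 - 1/9051 = -18103/9051 ≈ -2.0001)
z = 138190667/9051 (z = (-18103/9051 + 15547) + (-7 + 6*(-45)) = 140697794/9051 + (-7 - 270) = 140697794/9051 - 277 = 138190667/9051 ≈ 15268.)
-18895 + z = -18895 + 138190667/9051 = -32827978/9051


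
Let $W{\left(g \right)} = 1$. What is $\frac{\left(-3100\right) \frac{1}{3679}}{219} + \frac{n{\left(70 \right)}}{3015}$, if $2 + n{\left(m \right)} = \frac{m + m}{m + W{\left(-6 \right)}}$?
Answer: $- \frac{221737634}{57490794855} \approx -0.0038569$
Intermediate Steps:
$n{\left(m \right)} = -2 + \frac{2 m}{1 + m}$ ($n{\left(m \right)} = -2 + \frac{m + m}{m + 1} = -2 + \frac{2 m}{1 + m}$)
$\frac{\left(-3100\right) \frac{1}{3679}}{219} + \frac{n{\left(70 \right)}}{3015} = \frac{\left(-3100\right) \frac{1}{3679}}{219} + \frac{\left(-2\right) \frac{1}{1 + 70}}{3015} = \left(-3100\right) \frac{1}{3679} \cdot \frac{1}{219} + - \frac{2}{71} \cdot \frac{1}{3015} = \left(- \frac{3100}{3679}\right) \frac{1}{219} + \left(-2\right) \frac{1}{71} \cdot \frac{1}{3015} = - \frac{3100}{805701} - \frac{2}{214065} = - \frac{221737634}{57490794855}$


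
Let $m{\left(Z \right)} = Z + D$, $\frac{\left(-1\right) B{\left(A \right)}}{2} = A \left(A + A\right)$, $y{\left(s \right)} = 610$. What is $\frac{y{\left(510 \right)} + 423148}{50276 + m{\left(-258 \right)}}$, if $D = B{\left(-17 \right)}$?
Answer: $\frac{211879}{24431} \approx 8.6725$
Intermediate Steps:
$B{\left(A \right)} = - 4 A^{2}$ ($B{\left(A \right)} = - 2 A \left(A + A\right) = - 2 A 2 A = - 2 \cdot 2 A^{2} = - 4 A^{2}$)
$D = -1156$ ($D = - 4 \left(-17\right)^{2} = \left(-4\right) 289 = -1156$)
$m{\left(Z \right)} = -1156 + Z$ ($m{\left(Z \right)} = Z - 1156 = -1156 + Z$)
$\frac{y{\left(510 \right)} + 423148}{50276 + m{\left(-258 \right)}} = \frac{610 + 423148}{50276 - 1414} = \frac{423758}{50276 - 1414} = \frac{423758}{48862} = 423758 \cdot \frac{1}{48862} = \frac{211879}{24431}$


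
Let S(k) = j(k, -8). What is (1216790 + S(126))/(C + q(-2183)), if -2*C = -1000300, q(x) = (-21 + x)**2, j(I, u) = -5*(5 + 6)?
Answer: 1216735/5357766 ≈ 0.22710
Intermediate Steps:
j(I, u) = -55 (j(I, u) = -5*11 = -55)
C = 500150 (C = -1/2*(-1000300) = 500150)
S(k) = -55
(1216790 + S(126))/(C + q(-2183)) = (1216790 - 55)/(500150 + (-21 - 2183)**2) = 1216735/(500150 + (-2204)**2) = 1216735/(500150 + 4857616) = 1216735/5357766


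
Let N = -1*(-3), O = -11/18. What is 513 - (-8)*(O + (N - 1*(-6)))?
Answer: 5221/9 ≈ 580.11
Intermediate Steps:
O = -11/18 (O = -11*1/18 = -11/18 ≈ -0.61111)
N = 3
513 - (-8)*(O + (N - 1*(-6))) = 513 - (-8)*(-11/18 + (3 - 1*(-6))) = 513 - (-8)*(-11/18 + (3 + 6)) = 513 - (-8)*(-11/18 + 9) = 513 - (-8)*151/18 = 513 - 1*(-604/9) = 513 + 604/9 = 5221/9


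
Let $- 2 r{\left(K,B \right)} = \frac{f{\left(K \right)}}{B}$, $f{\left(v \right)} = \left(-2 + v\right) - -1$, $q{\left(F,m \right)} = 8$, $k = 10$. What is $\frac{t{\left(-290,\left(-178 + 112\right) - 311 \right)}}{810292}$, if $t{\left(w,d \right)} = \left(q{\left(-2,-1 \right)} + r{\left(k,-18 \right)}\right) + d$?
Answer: $- \frac{1475}{3241168} \approx -0.00045508$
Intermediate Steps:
$f{\left(v \right)} = -1 + v$ ($f{\left(v \right)} = \left(-2 + v\right) + 1 = -1 + v$)
$r{\left(K,B \right)} = - \frac{-1 + K}{2 B}$ ($r{\left(K,B \right)} = - \frac{\left(-1 + K\right) \frac{1}{B}}{2} = - \frac{\frac{1}{B} \left(-1 + K\right)}{2} = - \frac{-1 + K}{2 B}$)
$t{\left(w,d \right)} = \frac{33}{4} + d$ ($t{\left(w,d \right)} = \left(8 + \frac{1 - 10}{2 \left(-18\right)}\right) + d = \left(8 + \frac{1}{2} \left(- \frac{1}{18}\right) \left(1 - 10\right)\right) + d = \left(8 + \frac{1}{2} \left(- \frac{1}{18}\right) \left(-9\right)\right) + d = \left(8 + \frac{1}{4}\right) + d = \frac{33}{4} + d$)
$\frac{t{\left(-290,\left(-178 + 112\right) - 311 \right)}}{810292} = \frac{\frac{33}{4} + \left(\left(-178 + 112\right) - 311\right)}{810292} = \left(\frac{33}{4} - 377\right) \frac{1}{810292} = \left(- \frac{1475}{4}\right) \frac{1}{810292} = - \frac{1475}{3241168}$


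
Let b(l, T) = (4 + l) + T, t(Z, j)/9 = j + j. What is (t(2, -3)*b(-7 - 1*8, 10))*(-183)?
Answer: -9882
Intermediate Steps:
t(Z, j) = 18*j (t(Z, j) = 9*(j + j) = 9*(2*j) = 18*j)
b(l, T) = 4 + T + l
(t(2, -3)*b(-7 - 1*8, 10))*(-183) = ((18*(-3))*(4 + 10 + (-7 - 1*8)))*(-183) = -54*(4 + 10 + (-7 - 8))*(-183) = -54*(4 + 10 - 15)*(-183) = -54*(-1)*(-183) = 54*(-183) = -9882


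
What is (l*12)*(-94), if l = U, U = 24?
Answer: -27072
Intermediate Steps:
l = 24
(l*12)*(-94) = (24*12)*(-94) = 288*(-94) = -27072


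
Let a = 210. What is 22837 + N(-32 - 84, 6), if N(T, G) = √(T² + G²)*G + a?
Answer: 23047 + 12*√3373 ≈ 23744.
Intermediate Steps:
N(T, G) = 210 + G*√(G² + T²) (N(T, G) = √(T² + G²)*G + 210 = √(G² + T²)*G + 210 = G*√(G² + T²) + 210 = 210 + G*√(G² + T²))
22837 + N(-32 - 84, 6) = 22837 + (210 + 6*√(6² + (-32 - 84)²)) = 22837 + (210 + 6*√(36 + (-116)²)) = 22837 + (210 + 6*√(36 + 13456)) = 22837 + (210 + 6*√13492) = 22837 + (210 + 6*(2*√3373)) = 22837 + (210 + 12*√3373) = 23047 + 12*√3373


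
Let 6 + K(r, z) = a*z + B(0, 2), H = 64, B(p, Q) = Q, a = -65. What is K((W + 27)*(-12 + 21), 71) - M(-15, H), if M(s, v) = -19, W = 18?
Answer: -4600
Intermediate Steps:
K(r, z) = -4 - 65*z (K(r, z) = -6 + (-65*z + 2) = -6 + (2 - 65*z) = -4 - 65*z)
K((W + 27)*(-12 + 21), 71) - M(-15, H) = (-4 - 65*71) - 1*(-19) = (-4 - 4615) + 19 = -4619 + 19 = -4600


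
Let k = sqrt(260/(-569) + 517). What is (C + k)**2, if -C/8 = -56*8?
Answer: 7309130777/569 + 365568*sqrt(64297)/569 ≈ 1.3008e+7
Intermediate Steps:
k = 51*sqrt(64297)/569 (k = sqrt(260*(-1/569) + 517) = sqrt(-260/569 + 517) = sqrt(293913/569) = 51*sqrt(64297)/569 ≈ 22.728)
C = 3584 (C = -(-448)*8 = -8*(-448) = 3584)
(C + k)**2 = (3584 + 51*sqrt(64297)/569)**2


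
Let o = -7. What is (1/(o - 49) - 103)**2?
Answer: 33281361/3136 ≈ 10613.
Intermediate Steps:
(1/(o - 49) - 103)**2 = (1/(-7 - 49) - 103)**2 = (1/(-56) - 103)**2 = (-1/56 - 103)**2 = (-5769/56)**2 = 33281361/3136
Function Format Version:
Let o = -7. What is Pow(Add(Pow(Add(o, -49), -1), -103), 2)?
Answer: Rational(33281361, 3136) ≈ 10613.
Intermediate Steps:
Pow(Add(Pow(Add(o, -49), -1), -103), 2) = Pow(Add(Pow(Add(-7, -49), -1), -103), 2) = Pow(Add(Pow(-56, -1), -103), 2) = Pow(Add(Rational(-1, 56), -103), 2) = Pow(Rational(-5769, 56), 2) = Rational(33281361, 3136)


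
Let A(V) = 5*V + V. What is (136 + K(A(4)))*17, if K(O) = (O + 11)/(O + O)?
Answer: 111571/48 ≈ 2324.4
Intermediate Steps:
A(V) = 6*V
K(O) = (11 + O)/(2*O) (K(O) = (11 + O)/((2*O)) = (11 + O)*(1/(2*O)) = (11 + O)/(2*O))
(136 + K(A(4)))*17 = (136 + (11 + 6*4)/(2*((6*4))))*17 = (136 + (½)*(11 + 24)/24)*17 = (136 + (½)*(1/24)*35)*17 = (136 + 35/48)*17 = (6563/48)*17 = 111571/48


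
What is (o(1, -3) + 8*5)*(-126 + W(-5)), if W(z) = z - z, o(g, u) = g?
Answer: -5166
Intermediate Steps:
W(z) = 0
(o(1, -3) + 8*5)*(-126 + W(-5)) = (1 + 8*5)*(-126 + 0) = (1 + 40)*(-126) = 41*(-126) = -5166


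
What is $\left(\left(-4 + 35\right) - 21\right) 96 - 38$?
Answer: $922$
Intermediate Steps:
$\left(\left(-4 + 35\right) - 21\right) 96 - 38 = \left(31 - 21\right) 96 - 38 = 10 \cdot 96 - 38 = 960 - 38 = 922$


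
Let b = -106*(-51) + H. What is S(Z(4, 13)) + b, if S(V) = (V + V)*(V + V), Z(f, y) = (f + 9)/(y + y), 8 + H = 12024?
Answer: 17423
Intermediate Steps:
H = 12016 (H = -8 + 12024 = 12016)
Z(f, y) = (9 + f)/(2*y) (Z(f, y) = (9 + f)/((2*y)) = (9 + f)*(1/(2*y)) = (9 + f)/(2*y))
b = 17422 (b = -106*(-51) + 12016 = 5406 + 12016 = 17422)
S(V) = 4*V² (S(V) = (2*V)*(2*V) = 4*V²)
S(Z(4, 13)) + b = 4*((½)*(9 + 4)/13)² + 17422 = 4*((½)*(1/13)*13)² + 17422 = 4*(½)² + 17422 = 4*(¼) + 17422 = 1 + 17422 = 17423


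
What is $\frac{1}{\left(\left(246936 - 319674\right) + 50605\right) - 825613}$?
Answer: $- \frac{1}{847746} \approx -1.1796 \cdot 10^{-6}$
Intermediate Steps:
$\frac{1}{\left(\left(246936 - 319674\right) + 50605\right) - 825613} = \frac{1}{\left(-72738 + 50605\right) - 825613} = \frac{1}{-22133 - 825613} = \frac{1}{-847746} = - \frac{1}{847746}$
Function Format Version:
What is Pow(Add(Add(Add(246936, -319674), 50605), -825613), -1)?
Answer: Rational(-1, 847746) ≈ -1.1796e-6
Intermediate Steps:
Pow(Add(Add(Add(246936, -319674), 50605), -825613), -1) = Pow(Add(Add(-72738, 50605), -825613), -1) = Pow(Add(-22133, -825613), -1) = Pow(-847746, -1) = Rational(-1, 847746)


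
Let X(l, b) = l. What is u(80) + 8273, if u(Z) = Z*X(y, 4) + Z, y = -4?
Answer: 8033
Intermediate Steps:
u(Z) = -3*Z (u(Z) = Z*(-4) + Z = -4*Z + Z = -3*Z)
u(80) + 8273 = -3*80 + 8273 = -240 + 8273 = 8033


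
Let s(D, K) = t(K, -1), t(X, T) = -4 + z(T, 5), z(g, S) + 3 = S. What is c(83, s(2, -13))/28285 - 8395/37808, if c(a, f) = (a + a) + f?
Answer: -231252063/1069399280 ≈ -0.21624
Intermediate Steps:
z(g, S) = -3 + S
t(X, T) = -2 (t(X, T) = -4 + (-3 + 5) = -4 + 2 = -2)
s(D, K) = -2
c(a, f) = f + 2*a (c(a, f) = 2*a + f = f + 2*a)
c(83, s(2, -13))/28285 - 8395/37808 = (-2 + 2*83)/28285 - 8395/37808 = (-2 + 166)*(1/28285) - 8395*1/37808 = 164*(1/28285) - 8395/37808 = 164/28285 - 8395/37808 = -231252063/1069399280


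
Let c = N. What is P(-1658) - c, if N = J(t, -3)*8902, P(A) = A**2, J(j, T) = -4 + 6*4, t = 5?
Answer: 2570924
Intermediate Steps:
J(j, T) = 20 (J(j, T) = -4 + 24 = 20)
N = 178040 (N = 20*8902 = 178040)
c = 178040
P(-1658) - c = (-1658)**2 - 1*178040 = 2748964 - 178040 = 2570924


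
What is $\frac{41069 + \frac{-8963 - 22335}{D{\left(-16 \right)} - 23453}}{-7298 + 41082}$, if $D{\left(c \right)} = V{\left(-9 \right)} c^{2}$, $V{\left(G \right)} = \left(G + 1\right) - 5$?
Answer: $\frac{1099900187}{904769304} \approx 1.2157$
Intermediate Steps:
$V{\left(G \right)} = -4 + G$ ($V{\left(G \right)} = \left(1 + G\right) - 5 = -4 + G$)
$D{\left(c \right)} = - 13 c^{2}$ ($D{\left(c \right)} = \left(-4 - 9\right) c^{2} = - 13 c^{2}$)
$\frac{41069 + \frac{-8963 - 22335}{D{\left(-16 \right)} - 23453}}{-7298 + 41082} = \frac{41069 + \frac{-8963 - 22335}{- 13 \left(-16\right)^{2} - 23453}}{-7298 + 41082} = \frac{41069 - \frac{31298}{\left(-13\right) 256 - 23453}}{33784} = \left(41069 - \frac{31298}{-3328 - 23453}\right) \frac{1}{33784} = \left(41069 - \frac{31298}{-26781}\right) \frac{1}{33784} = \left(41069 - - \frac{31298}{26781}\right) \frac{1}{33784} = \left(41069 + \frac{31298}{26781}\right) \frac{1}{33784} = \frac{1099900187}{26781} \cdot \frac{1}{33784} = \frac{1099900187}{904769304}$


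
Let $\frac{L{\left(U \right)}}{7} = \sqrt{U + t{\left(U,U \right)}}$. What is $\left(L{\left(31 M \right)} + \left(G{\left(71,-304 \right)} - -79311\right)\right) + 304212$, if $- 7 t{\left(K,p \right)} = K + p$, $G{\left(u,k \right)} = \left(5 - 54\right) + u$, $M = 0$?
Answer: $383545$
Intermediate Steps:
$G{\left(u,k \right)} = -49 + u$
$t{\left(K,p \right)} = - \frac{K}{7} - \frac{p}{7}$ ($t{\left(K,p \right)} = - \frac{K + p}{7} = - \frac{K}{7} - \frac{p}{7}$)
$L{\left(U \right)} = \sqrt{35} \sqrt{U}$ ($L{\left(U \right)} = 7 \sqrt{U - \frac{2 U}{7}} = 7 \sqrt{\frac{5 U}{7}} = 7 \frac{\sqrt{35} \sqrt{U}}{7} = \sqrt{35} \sqrt{U}$)
$\left(L{\left(31 M \right)} + \left(G{\left(71,-304 \right)} - -79311\right)\right) + 304212 = \left(\sqrt{35} \sqrt{31 \cdot 0} + \left(\left(-49 + 71\right) - -79311\right)\right) + 304212 = \left(\sqrt{35} \sqrt{0} + \left(22 + 79311\right)\right) + 304212 = \left(\sqrt{35} \cdot 0 + 79333\right) + 304212 = \left(0 + 79333\right) + 304212 = 79333 + 304212 = 383545$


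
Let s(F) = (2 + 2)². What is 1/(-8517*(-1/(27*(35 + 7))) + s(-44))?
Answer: 378/8887 ≈ 0.042534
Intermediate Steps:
s(F) = 16 (s(F) = 4² = 16)
1/(-8517*(-1/(27*(35 + 7))) + s(-44)) = 1/(-8517*(-1/(27*(35 + 7))) + 16) = 1/(-8517/((-27*42)) + 16) = 1/(-8517/(-1134) + 16) = 1/(-8517*(-1/1134) + 16) = 1/(2839/378 + 16) = 1/(8887/378) = 378/8887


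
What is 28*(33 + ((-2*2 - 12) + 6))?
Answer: 644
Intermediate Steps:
28*(33 + ((-2*2 - 12) + 6)) = 28*(33 + ((-4 - 12) + 6)) = 28*(33 + (-16 + 6)) = 28*(33 - 10) = 28*23 = 644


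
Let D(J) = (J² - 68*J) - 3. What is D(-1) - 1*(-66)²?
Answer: -4290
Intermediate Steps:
D(J) = -3 + J² - 68*J
D(-1) - 1*(-66)² = (-3 + (-1)² - 68*(-1)) - 1*(-66)² = (-3 + 1 + 68) - 1*4356 = 66 - 4356 = -4290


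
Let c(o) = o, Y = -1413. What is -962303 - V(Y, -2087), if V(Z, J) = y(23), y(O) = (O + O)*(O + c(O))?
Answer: -964419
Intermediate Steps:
y(O) = 4*O**2 (y(O) = (O + O)*(O + O) = (2*O)*(2*O) = 4*O**2)
V(Z, J) = 2116 (V(Z, J) = 4*23**2 = 4*529 = 2116)
-962303 - V(Y, -2087) = -962303 - 1*2116 = -962303 - 2116 = -964419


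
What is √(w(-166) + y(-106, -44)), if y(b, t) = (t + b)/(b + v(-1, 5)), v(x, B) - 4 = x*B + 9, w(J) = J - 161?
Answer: 6*I*√443/7 ≈ 18.041*I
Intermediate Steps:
w(J) = -161 + J
v(x, B) = 13 + B*x (v(x, B) = 4 + (x*B + 9) = 4 + (B*x + 9) = 4 + (9 + B*x) = 13 + B*x)
y(b, t) = (b + t)/(8 + b) (y(b, t) = (t + b)/(b + (13 + 5*(-1))) = (b + t)/(b + (13 - 5)) = (b + t)/(b + 8) = (b + t)/(8 + b))
√(w(-166) + y(-106, -44)) = √((-161 - 166) + (-106 - 44)/(8 - 106)) = √(-327 - 150/(-98)) = √(-327 - 1/98*(-150)) = √(-327 + 75/49) = √(-15948/49) = 6*I*√443/7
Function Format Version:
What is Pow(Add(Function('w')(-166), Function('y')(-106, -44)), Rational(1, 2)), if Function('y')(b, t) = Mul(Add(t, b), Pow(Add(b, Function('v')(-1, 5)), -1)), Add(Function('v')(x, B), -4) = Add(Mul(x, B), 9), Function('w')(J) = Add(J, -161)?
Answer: Mul(Rational(6, 7), I, Pow(443, Rational(1, 2))) ≈ Mul(18.041, I)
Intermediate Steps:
Function('w')(J) = Add(-161, J)
Function('v')(x, B) = Add(13, Mul(B, x)) (Function('v')(x, B) = Add(4, Add(Mul(x, B), 9)) = Add(4, Add(Mul(B, x), 9)) = Add(4, Add(9, Mul(B, x))) = Add(13, Mul(B, x)))
Function('y')(b, t) = Mul(Pow(Add(8, b), -1), Add(b, t)) (Function('y')(b, t) = Mul(Add(t, b), Pow(Add(b, Add(13, Mul(5, -1))), -1)) = Mul(Add(b, t), Pow(Add(b, Add(13, -5)), -1)) = Mul(Add(b, t), Pow(Add(b, 8), -1)) = Mul(Add(b, t), Pow(Add(8, b), -1)) = Mul(Pow(Add(8, b), -1), Add(b, t)))
Pow(Add(Function('w')(-166), Function('y')(-106, -44)), Rational(1, 2)) = Pow(Add(Add(-161, -166), Mul(Pow(Add(8, -106), -1), Add(-106, -44))), Rational(1, 2)) = Pow(Add(-327, Mul(Pow(-98, -1), -150)), Rational(1, 2)) = Pow(Add(-327, Mul(Rational(-1, 98), -150)), Rational(1, 2)) = Pow(Add(-327, Rational(75, 49)), Rational(1, 2)) = Pow(Rational(-15948, 49), Rational(1, 2)) = Mul(Rational(6, 7), I, Pow(443, Rational(1, 2)))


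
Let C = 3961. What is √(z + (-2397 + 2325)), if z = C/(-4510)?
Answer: I*√1482351310/4510 ≈ 8.5369*I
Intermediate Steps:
z = -3961/4510 (z = 3961/(-4510) = 3961*(-1/4510) = -3961/4510 ≈ -0.87827)
√(z + (-2397 + 2325)) = √(-3961/4510 + (-2397 + 2325)) = √(-3961/4510 - 72) = √(-328681/4510) = I*√1482351310/4510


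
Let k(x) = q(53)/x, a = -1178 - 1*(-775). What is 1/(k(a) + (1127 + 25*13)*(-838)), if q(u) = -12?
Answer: -403/490360716 ≈ -8.2184e-7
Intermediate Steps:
a = -403 (a = -1178 + 775 = -403)
k(x) = -12/x
1/(k(a) + (1127 + 25*13)*(-838)) = 1/(-12/(-403) + (1127 + 25*13)*(-838)) = 1/(-12*(-1/403) + (1127 + 325)*(-838)) = 1/(12/403 + 1452*(-838)) = 1/(12/403 - 1216776) = 1/(-490360716/403) = -403/490360716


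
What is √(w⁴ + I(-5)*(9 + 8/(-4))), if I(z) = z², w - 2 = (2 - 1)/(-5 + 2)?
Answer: 20*√37/9 ≈ 13.517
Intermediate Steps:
w = 5/3 (w = 2 + (2 - 1)/(-5 + 2) = 2 + 1/(-3) = 2 + 1*(-⅓) = 2 - ⅓ = 5/3 ≈ 1.6667)
√(w⁴ + I(-5)*(9 + 8/(-4))) = √((5/3)⁴ + (-5)²*(9 + 8/(-4))) = √(625/81 + 25*(9 + 8*(-¼))) = √(625/81 + 25*(9 - 2)) = √(625/81 + 25*7) = √(625/81 + 175) = √(14800/81) = 20*√37/9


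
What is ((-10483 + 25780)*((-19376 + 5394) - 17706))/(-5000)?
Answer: 60591417/625 ≈ 96946.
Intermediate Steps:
((-10483 + 25780)*((-19376 + 5394) - 17706))/(-5000) = (15297*(-13982 - 17706))*(-1/5000) = (15297*(-31688))*(-1/5000) = -484731336*(-1/5000) = 60591417/625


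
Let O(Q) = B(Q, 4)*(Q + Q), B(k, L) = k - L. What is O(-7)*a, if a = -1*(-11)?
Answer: 1694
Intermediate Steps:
O(Q) = 2*Q*(-4 + Q) (O(Q) = (Q - 1*4)*(Q + Q) = (Q - 4)*(2*Q) = (-4 + Q)*(2*Q) = 2*Q*(-4 + Q))
a = 11
O(-7)*a = (2*(-7)*(-4 - 7))*11 = (2*(-7)*(-11))*11 = 154*11 = 1694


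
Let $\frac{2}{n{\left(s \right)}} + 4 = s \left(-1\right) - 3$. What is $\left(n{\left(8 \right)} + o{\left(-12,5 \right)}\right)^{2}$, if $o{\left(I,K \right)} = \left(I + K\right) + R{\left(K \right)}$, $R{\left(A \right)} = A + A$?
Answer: $\frac{1849}{225} \approx 8.2178$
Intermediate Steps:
$R{\left(A \right)} = 2 A$
$o{\left(I,K \right)} = I + 3 K$ ($o{\left(I,K \right)} = \left(I + K\right) + 2 K = I + 3 K$)
$n{\left(s \right)} = \frac{2}{-7 - s}$ ($n{\left(s \right)} = \frac{2}{-4 + \left(s \left(-1\right) - 3\right)} = \frac{2}{-4 - \left(3 + s\right)} = \frac{2}{-7 - s}$)
$\left(n{\left(8 \right)} + o{\left(-12,5 \right)}\right)^{2} = \left(- \frac{2}{7 + 8} + \left(-12 + 3 \cdot 5\right)\right)^{2} = \left(- \frac{2}{15} + \left(-12 + 15\right)\right)^{2} = \left(\left(-2\right) \frac{1}{15} + 3\right)^{2} = \left(- \frac{2}{15} + 3\right)^{2} = \left(\frac{43}{15}\right)^{2} = \frac{1849}{225}$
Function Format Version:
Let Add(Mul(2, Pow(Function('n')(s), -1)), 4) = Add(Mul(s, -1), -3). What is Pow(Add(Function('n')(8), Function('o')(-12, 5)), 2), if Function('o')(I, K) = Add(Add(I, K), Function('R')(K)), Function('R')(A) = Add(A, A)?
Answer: Rational(1849, 225) ≈ 8.2178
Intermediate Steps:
Function('R')(A) = Mul(2, A)
Function('o')(I, K) = Add(I, Mul(3, K)) (Function('o')(I, K) = Add(Add(I, K), Mul(2, K)) = Add(I, Mul(3, K)))
Function('n')(s) = Mul(2, Pow(Add(-7, Mul(-1, s)), -1)) (Function('n')(s) = Mul(2, Pow(Add(-4, Add(Mul(s, -1), -3)), -1)) = Mul(2, Pow(Add(-4, Add(Mul(-1, s), -3)), -1)) = Mul(2, Pow(Add(-4, Add(-3, Mul(-1, s))), -1)) = Mul(2, Pow(Add(-7, Mul(-1, s)), -1)))
Pow(Add(Function('n')(8), Function('o')(-12, 5)), 2) = Pow(Add(Mul(-2, Pow(Add(7, 8), -1)), Add(-12, Mul(3, 5))), 2) = Pow(Add(Mul(-2, Pow(15, -1)), Add(-12, 15)), 2) = Pow(Add(Mul(-2, Rational(1, 15)), 3), 2) = Pow(Add(Rational(-2, 15), 3), 2) = Pow(Rational(43, 15), 2) = Rational(1849, 225)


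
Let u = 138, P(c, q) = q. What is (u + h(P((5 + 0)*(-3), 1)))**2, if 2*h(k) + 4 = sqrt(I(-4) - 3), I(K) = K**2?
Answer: (272 + sqrt(13))**2/4 ≈ 18990.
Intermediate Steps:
h(k) = -2 + sqrt(13)/2 (h(k) = -2 + sqrt((-4)**2 - 3)/2 = -2 + sqrt(16 - 3)/2 = -2 + sqrt(13)/2)
(u + h(P((5 + 0)*(-3), 1)))**2 = (138 + (-2 + sqrt(13)/2))**2 = (136 + sqrt(13)/2)**2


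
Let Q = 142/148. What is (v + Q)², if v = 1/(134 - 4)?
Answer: 5410276/5784025 ≈ 0.93538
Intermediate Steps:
v = 1/130 ≈ 0.0076923
Q = 71/74 (Q = 142*(1/148) = 71/74 ≈ 0.95946)
(v + Q)² = (1/130 + 71/74)² = (2326/2405)² = 5410276/5784025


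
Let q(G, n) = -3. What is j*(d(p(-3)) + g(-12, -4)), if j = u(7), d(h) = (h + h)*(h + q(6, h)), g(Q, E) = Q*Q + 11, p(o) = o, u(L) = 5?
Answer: 955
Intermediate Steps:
g(Q, E) = 11 + Q**2 (g(Q, E) = Q**2 + 11 = 11 + Q**2)
d(h) = 2*h*(-3 + h) (d(h) = (h + h)*(h - 3) = (2*h)*(-3 + h) = 2*h*(-3 + h))
j = 5
j*(d(p(-3)) + g(-12, -4)) = 5*(2*(-3)*(-3 - 3) + (11 + (-12)**2)) = 5*(2*(-3)*(-6) + (11 + 144)) = 5*(36 + 155) = 5*191 = 955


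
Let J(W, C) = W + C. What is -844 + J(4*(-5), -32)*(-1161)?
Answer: 59528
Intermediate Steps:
J(W, C) = C + W
-844 + J(4*(-5), -32)*(-1161) = -844 + (-32 + 4*(-5))*(-1161) = -844 + (-32 - 20)*(-1161) = -844 - 52*(-1161) = -844 + 60372 = 59528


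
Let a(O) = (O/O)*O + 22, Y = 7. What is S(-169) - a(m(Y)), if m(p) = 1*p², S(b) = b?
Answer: -240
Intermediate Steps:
m(p) = p²
a(O) = 22 + O (a(O) = 1*O + 22 = O + 22 = 22 + O)
S(-169) - a(m(Y)) = -169 - (22 + 7²) = -169 - (22 + 49) = -169 - 1*71 = -169 - 71 = -240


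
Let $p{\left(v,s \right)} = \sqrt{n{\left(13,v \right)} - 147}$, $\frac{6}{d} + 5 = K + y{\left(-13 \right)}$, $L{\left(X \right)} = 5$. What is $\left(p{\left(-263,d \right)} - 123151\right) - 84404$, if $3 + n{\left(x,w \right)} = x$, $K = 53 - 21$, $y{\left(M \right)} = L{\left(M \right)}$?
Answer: $-207555 + i \sqrt{137} \approx -2.0756 \cdot 10^{5} + 11.705 i$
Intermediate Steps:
$y{\left(M \right)} = 5$
$K = 32$
$n{\left(x,w \right)} = -3 + x$
$d = \frac{3}{16}$ ($d = \frac{6}{-5 + \left(32 + 5\right)} = \frac{6}{-5 + 37} = \frac{6}{32} = 6 \cdot \frac{1}{32} = \frac{3}{16} \approx 0.1875$)
$p{\left(v,s \right)} = i \sqrt{137}$ ($p{\left(v,s \right)} = \sqrt{\left(-3 + 13\right) - 147} = \sqrt{10 - 147} = \sqrt{-137} = i \sqrt{137}$)
$\left(p{\left(-263,d \right)} - 123151\right) - 84404 = \left(i \sqrt{137} - 123151\right) - 84404 = \left(-123151 + i \sqrt{137}\right) - 84404 = -207555 + i \sqrt{137}$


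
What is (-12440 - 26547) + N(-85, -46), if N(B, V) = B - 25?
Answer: -39097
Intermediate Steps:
N(B, V) = -25 + B
(-12440 - 26547) + N(-85, -46) = (-12440 - 26547) + (-25 - 85) = -38987 - 110 = -39097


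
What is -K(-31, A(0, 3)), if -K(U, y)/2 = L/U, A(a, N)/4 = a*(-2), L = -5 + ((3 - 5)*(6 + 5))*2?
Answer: 98/31 ≈ 3.1613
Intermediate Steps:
L = -49 (L = -5 - 2*11*2 = -5 - 22*2 = -5 - 44 = -49)
A(a, N) = -8*a (A(a, N) = 4*(a*(-2)) = 4*(-2*a) = -8*a)
K(U, y) = 98/U (K(U, y) = -(-98)/U = 98/U)
-K(-31, A(0, 3)) = -98/(-31) = -98*(-1)/31 = -1*(-98/31) = 98/31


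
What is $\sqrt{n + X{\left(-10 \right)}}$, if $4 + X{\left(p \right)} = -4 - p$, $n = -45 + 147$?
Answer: $2 \sqrt{26} \approx 10.198$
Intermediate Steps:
$n = 102$
$X{\left(p \right)} = -8 - p$ ($X{\left(p \right)} = -4 - \left(4 + p\right) = -8 - p$)
$\sqrt{n + X{\left(-10 \right)}} = \sqrt{102 - -2} = \sqrt{102 + \left(-8 + 10\right)} = \sqrt{102 + 2} = \sqrt{104} = 2 \sqrt{26}$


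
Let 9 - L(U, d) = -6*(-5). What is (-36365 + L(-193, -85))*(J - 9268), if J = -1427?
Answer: 389148270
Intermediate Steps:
L(U, d) = -21 (L(U, d) = 9 - (-6)*(-5) = 9 - 1*30 = 9 - 30 = -21)
(-36365 + L(-193, -85))*(J - 9268) = (-36365 - 21)*(-1427 - 9268) = -36386*(-10695) = 389148270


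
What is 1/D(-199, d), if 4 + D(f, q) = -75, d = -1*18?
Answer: -1/79 ≈ -0.012658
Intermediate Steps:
d = -18
D(f, q) = -79 (D(f, q) = -4 - 75 = -79)
1/D(-199, d) = 1/(-79) = -1/79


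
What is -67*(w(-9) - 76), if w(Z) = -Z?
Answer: 4489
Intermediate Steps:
-67*(w(-9) - 76) = -67*(-1*(-9) - 76) = -67*(9 - 76) = -67*(-67) = 4489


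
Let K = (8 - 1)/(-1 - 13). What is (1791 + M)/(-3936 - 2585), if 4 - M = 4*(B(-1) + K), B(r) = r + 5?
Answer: -1781/6521 ≈ -0.27312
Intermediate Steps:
B(r) = 5 + r
K = -½ (K = 7/(-14) = 7*(-1/14) = -½ ≈ -0.50000)
M = -10 (M = 4 - 4*((5 - 1) - ½) = 4 - 4*(4 - ½) = 4 - 4*7/2 = 4 - 1*14 = 4 - 14 = -10)
(1791 + M)/(-3936 - 2585) = (1791 - 10)/(-3936 - 2585) = 1781/(-6521) = 1781*(-1/6521) = -1781/6521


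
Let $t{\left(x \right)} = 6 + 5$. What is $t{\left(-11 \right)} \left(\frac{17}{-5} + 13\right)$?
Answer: $\frac{528}{5} \approx 105.6$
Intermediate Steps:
$t{\left(x \right)} = 11$
$t{\left(-11 \right)} \left(\frac{17}{-5} + 13\right) = 11 \left(\frac{17}{-5} + 13\right) = 11 \left(17 \left(- \frac{1}{5}\right) + 13\right) = 11 \left(- \frac{17}{5} + 13\right) = 11 \cdot \frac{48}{5} = \frac{528}{5}$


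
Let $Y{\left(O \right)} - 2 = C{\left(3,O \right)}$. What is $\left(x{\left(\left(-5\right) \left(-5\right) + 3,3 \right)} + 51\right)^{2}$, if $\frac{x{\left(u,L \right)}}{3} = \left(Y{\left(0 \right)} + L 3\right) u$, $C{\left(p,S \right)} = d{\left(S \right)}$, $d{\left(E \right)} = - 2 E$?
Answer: $950625$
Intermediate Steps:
$C{\left(p,S \right)} = - 2 S$
$Y{\left(O \right)} = 2 - 2 O$
$x{\left(u,L \right)} = 3 u \left(2 + 3 L\right)$ ($x{\left(u,L \right)} = 3 \left(\left(2 - 0\right) + L 3\right) u = 3 \left(\left(2 + 0\right) + 3 L\right) u = 3 \left(2 + 3 L\right) u = 3 u \left(2 + 3 L\right)$)
$\left(x{\left(\left(-5\right) \left(-5\right) + 3,3 \right)} + 51\right)^{2} = \left(3 \left(\left(-5\right) \left(-5\right) + 3\right) \left(2 + 3 \cdot 3\right) + 51\right)^{2} = \left(3 \left(25 + 3\right) \left(2 + 9\right) + 51\right)^{2} = \left(3 \cdot 28 \cdot 11 + 51\right)^{2} = \left(924 + 51\right)^{2} = 975^{2} = 950625$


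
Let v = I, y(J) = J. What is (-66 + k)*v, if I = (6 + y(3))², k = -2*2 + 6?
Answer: -5184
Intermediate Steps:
k = 2 (k = -4 + 6 = 2)
I = 81 (I = (6 + 3)² = 9² = 81)
v = 81
(-66 + k)*v = (-66 + 2)*81 = -64*81 = -5184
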